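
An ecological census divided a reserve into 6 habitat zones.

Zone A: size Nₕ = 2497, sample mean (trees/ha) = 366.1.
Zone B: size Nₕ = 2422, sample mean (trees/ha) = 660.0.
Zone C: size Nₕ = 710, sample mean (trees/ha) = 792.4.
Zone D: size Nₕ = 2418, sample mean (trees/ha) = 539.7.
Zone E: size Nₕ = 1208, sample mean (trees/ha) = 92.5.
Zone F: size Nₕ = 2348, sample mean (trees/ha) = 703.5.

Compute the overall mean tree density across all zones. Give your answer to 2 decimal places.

529.50

N = 11603; weights Wₕ = Nₕ/N = (0.2152, 0.2087, 0.0612, 0.2084, 0.1041, 0.2024).
x̄_st = Σ Wₕ·x̄ₕ = 0.2152·366.1 + 0.2087·660.0 + 0.0612·792.4 + 0.2084·539.7 + 0.1041·92.5 + 0.2024·703.5 ≈ 529.5034...
→ 529.50.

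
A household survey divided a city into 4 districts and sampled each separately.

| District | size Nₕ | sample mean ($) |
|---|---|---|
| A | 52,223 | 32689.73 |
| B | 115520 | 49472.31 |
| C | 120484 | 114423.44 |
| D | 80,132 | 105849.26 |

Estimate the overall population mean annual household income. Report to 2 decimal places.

N = 52223 + 115520 + 120484 + 80132 = 368359.
Overall mean = Σ (Nₕ/N)·x̄ₕ — weight by population share, not a simple average.
Σ Nₕx̄ₕ = 52223·32689.73 + 115520·49472.31 + 120484·114423.44 + 80132·105849.26 = 1707155769.79 + 5715041251.2 + 13786193744.96 + 8481912902.32 = 29690303668.27.
Divide by N: 29690303668.27 / 368359 = 80601.5427... → 80601.54.

80601.54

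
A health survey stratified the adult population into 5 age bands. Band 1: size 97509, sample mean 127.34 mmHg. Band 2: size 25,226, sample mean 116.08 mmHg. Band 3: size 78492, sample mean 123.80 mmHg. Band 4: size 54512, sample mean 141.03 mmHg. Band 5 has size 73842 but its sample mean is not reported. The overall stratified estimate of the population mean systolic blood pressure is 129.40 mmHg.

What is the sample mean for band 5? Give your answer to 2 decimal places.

134.04

Σ Nₕx̄ₕ = N·μ, so 73842·x̄_5 = 329581·129.40 − (97509·127.34 + 25226·116.08 + 78492·123.80 + 54512·141.03).
= 42647781.4 − 32750167.1 = 9897614.3.
x̄_5 = 9897614.3 / 73842 = 134.0377... → 134.04.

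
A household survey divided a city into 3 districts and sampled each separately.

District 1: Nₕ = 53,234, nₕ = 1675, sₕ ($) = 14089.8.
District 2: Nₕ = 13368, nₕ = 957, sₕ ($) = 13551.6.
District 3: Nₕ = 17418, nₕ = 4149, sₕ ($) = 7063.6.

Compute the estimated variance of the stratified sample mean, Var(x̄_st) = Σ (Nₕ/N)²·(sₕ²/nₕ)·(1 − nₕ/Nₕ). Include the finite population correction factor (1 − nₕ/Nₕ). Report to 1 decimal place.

50984.8

N = 84020. Term for each stratum: Wₕ²sₕ²/nₕ·(1−nₕ/Nₕ).
Var(x̄_st) = 46081.1254 + 4510.0055 + 393.7131 = 50984.8440 → 50984.8.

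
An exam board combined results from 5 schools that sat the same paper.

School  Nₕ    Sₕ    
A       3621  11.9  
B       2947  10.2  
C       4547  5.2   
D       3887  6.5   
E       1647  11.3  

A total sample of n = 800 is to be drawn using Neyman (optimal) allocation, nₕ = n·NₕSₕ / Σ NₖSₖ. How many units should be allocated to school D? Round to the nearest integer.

144

Σ NₕSₕ = 3621·11.9 + 2947·10.2 + 4547·5.2 + 3887·6.5 + 1647·11.3 = 140670.3.
Share for D: 25265.5/140670.3 = 0.17961.
n_D = 800 × 0.17961 = 143.686... → 144.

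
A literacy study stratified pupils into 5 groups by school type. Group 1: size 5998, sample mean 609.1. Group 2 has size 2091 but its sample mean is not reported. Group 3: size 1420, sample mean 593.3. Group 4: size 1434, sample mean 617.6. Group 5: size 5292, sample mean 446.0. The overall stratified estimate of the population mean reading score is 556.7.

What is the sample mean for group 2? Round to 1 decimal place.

619.9

Σ Nₕx̄ₕ = N·μ, so 2091·x̄_2 = 16235·556.7 − (5998·609.1 + 1420·593.3 + 1434·617.6 + 5292·446.0).
= 9038024.5 − 7741738.2 = 1296286.3.
x̄_2 = 1296286.3 / 2091 = 619.936... → 619.9.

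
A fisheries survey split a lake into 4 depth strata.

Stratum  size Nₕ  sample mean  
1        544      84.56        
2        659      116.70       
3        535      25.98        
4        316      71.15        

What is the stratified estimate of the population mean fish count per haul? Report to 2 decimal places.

N = 544 + 659 + 535 + 316 = 2054.
The stratified mean weights each stratum mean by its population share Nₕ/N.
Σ Nₕx̄ₕ = 544·84.56 + 659·116.70 + 535·25.98 + 316·71.15 = 46000.64 + 76905.3 + 13899.3 + 22483.4 = 159288.64.
Divide by N: 159288.64 / 2054 = 77.5505... → 77.55.

77.55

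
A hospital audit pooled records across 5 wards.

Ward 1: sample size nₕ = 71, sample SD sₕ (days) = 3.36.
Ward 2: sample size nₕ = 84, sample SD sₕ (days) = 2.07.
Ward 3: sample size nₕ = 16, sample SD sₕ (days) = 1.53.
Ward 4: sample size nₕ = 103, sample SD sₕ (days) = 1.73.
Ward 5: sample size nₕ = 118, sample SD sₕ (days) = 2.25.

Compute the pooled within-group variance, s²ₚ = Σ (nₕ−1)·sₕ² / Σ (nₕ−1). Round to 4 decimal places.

1: (71−1)·3.36² = 70·11.2896 = 790.272
2: (84−1)·2.07² = 83·4.2849 = 355.6467
3: (16−1)·1.53² = 15·2.3409 = 35.1135
4: (103−1)·1.73² = 102·2.9929 = 305.2758
5: (118−1)·2.25² = 117·5.0625 = 592.3125
Numerator = 2078.6205; denominator = Σ(nₕ−1) = 387.
s²ₚ = 2078.6205/387 = 5.371112... → 5.3711.

5.3711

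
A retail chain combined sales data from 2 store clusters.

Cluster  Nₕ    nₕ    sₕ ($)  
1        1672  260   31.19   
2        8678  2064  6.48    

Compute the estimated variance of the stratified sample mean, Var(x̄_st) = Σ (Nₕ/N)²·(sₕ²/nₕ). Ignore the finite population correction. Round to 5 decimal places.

N = 10350. Term for each stratum: Wₕ²sₕ²/nₕ.
Var(x̄_st) = 0.09764483 + 0.01430207 = 0.11194690 → 0.11195.

0.11195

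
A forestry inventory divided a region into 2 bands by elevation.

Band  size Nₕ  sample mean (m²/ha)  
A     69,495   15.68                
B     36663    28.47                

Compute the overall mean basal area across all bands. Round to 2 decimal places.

N = 69495 + 36663 = 106158.
Weight each subgroup mean by Nₕ/N and sum.
Σ Nₕx̄ₕ = 69495·15.68 + 36663·28.47 = 1089681.6 + 1043795.61 = 2133477.21.
Divide by N: 2133477.21 / 106158 = 20.0972... → 20.10.

20.10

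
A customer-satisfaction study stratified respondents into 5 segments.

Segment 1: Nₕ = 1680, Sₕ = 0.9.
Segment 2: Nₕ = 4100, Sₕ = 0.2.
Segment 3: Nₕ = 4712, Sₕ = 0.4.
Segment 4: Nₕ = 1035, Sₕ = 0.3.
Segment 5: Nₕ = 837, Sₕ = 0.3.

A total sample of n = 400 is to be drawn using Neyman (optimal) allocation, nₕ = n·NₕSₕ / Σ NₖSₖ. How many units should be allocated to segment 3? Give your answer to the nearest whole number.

158

1: NₕSₕ = 1680·0.9 = 1512
2: NₕSₕ = 4100·0.2 = 820
3: NₕSₕ = 4712·0.4 = 1884.8
4: NₕSₕ = 1035·0.3 = 310.5
5: NₕSₕ = 837·0.3 = 251.1
Σ NₕSₕ = 4778.4.
n_3 = 400·1884.8/4778.4 = 157.777... → 158.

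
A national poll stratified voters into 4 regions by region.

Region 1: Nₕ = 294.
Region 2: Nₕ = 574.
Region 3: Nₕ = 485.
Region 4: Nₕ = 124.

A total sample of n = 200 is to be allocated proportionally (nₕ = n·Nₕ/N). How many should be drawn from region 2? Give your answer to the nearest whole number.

78

N = 294 + 574 + 485 + 124 = 1477.
n_2 = 200·574/1477 = 77.725... → 78.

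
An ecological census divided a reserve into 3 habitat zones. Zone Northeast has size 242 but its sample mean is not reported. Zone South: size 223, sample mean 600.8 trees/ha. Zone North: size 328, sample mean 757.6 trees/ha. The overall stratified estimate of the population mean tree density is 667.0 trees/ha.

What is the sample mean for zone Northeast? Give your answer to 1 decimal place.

605.2

N = 242 + 223 + 328 = 793.
Overall total = μ·N = 667.0·793 = 528931.
Subtract the known strata: 223·600.8 + 328·757.6 = 382471.2.
Remaining total for zone Northeast: 528931 − 382471.2 = 146459.8.
Divide by its size: 146459.8 / 242 = 605.206... → 605.2.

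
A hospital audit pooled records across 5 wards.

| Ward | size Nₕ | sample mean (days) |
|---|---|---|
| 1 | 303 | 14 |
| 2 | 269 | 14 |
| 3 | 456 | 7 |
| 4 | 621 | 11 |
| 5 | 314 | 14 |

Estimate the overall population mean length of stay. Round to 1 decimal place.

11.4

x̄_st = (Σ Nₕx̄ₕ) / (Σ Nₕ) = (303·14 + 269·14 + 456·7 + 621·11 + 314·14) / 1963
= 22427 / 1963 = 11.425... → 11.4.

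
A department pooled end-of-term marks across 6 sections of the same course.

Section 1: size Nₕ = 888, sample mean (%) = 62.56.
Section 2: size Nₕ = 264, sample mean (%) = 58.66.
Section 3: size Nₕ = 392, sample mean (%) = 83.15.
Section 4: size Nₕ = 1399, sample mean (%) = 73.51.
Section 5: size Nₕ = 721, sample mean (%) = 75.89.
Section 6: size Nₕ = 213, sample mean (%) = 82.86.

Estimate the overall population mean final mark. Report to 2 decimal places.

N = 888 + 264 + 392 + 1399 + 721 + 213 = 3877.
Overall mean = Σ (Nₕ/N)·x̄ₕ — weight by population share, not a simple average.
Σ Nₕx̄ₕ = 888·62.56 + 264·58.66 + 392·83.15 + 1399·73.51 + 721·75.89 + 213·82.86 = 55553.28 + 15486.24 + 32594.8 + 102840.49 + 54716.69 + 17649.18 = 278840.68.
Divide by N: 278840.68 / 3877 = 71.9218... → 71.92.

71.92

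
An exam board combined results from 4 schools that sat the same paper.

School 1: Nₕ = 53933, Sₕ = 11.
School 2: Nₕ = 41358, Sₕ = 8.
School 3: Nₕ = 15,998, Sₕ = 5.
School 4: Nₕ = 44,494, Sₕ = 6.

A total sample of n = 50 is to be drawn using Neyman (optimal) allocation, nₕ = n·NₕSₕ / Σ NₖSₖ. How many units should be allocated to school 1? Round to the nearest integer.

23

1: NₕSₕ = 53933·11 = 593263
2: NₕSₕ = 41358·8 = 330864
3: NₕSₕ = 15998·5 = 79990
4: NₕSₕ = 44494·6 = 266964
Σ NₕSₕ = 1271081.
n_1 = 50·593263/1271081 = 23.337... → 23.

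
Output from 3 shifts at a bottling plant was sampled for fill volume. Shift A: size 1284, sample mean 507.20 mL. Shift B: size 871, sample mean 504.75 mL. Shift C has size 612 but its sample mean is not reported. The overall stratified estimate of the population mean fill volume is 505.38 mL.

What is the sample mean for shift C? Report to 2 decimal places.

502.46

N = 1284 + 871 + 612 = 2767.
Overall total = μ·N = 505.38·2767 = 1398386.46.
Subtract the known strata: 1284·507.20 + 871·504.75 = 1090882.05.
Remaining total for shift C: 1398386.46 − 1090882.05 = 307504.41.
Divide by its size: 307504.41 / 612 = 502.4582... → 502.46.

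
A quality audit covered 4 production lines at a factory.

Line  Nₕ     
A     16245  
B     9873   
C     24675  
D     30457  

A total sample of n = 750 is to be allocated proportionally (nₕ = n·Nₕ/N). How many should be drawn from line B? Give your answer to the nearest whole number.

91

Share of line B = 9873/81250 = 0.12151.
Allocate 750 × 0.12151 = 91.135... → 91.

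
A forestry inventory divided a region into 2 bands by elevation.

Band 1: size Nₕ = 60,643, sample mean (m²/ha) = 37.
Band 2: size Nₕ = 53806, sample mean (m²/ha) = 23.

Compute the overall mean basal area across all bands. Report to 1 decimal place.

30.4

N = 114449; weights Wₕ = Nₕ/N = (0.5299, 0.4701).
x̄_st = Σ Wₕ·x̄ₕ = 0.5299·37 + 0.4701·23 ≈ 30.418...
→ 30.4.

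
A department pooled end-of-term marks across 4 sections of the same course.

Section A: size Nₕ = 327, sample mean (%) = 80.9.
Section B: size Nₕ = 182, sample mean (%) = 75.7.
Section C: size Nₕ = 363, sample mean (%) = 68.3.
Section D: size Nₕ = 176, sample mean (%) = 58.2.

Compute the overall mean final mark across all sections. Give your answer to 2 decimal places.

71.82

N = 1048; weights Wₕ = Nₕ/N = (0.3120, 0.1737, 0.3464, 0.1679).
x̄_st = Σ Wₕ·x̄ₕ = 0.3120·80.9 + 0.1737·75.7 + 0.3464·68.3 + 0.1679·58.2 ≈ 71.8204...
→ 71.82.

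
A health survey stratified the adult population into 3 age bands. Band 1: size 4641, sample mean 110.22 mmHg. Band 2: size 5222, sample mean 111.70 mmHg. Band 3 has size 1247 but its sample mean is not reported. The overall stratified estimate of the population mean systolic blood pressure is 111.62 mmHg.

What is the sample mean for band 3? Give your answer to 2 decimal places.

116.50

Σ Nₕx̄ₕ = N·μ, so 1247·x̄_3 = 11110·111.62 − (4641·110.22 + 5222·111.70).
= 1240098.2 − 1094828.42 = 145269.78.
x̄_3 = 145269.78 / 1247 = 116.4954... → 116.50.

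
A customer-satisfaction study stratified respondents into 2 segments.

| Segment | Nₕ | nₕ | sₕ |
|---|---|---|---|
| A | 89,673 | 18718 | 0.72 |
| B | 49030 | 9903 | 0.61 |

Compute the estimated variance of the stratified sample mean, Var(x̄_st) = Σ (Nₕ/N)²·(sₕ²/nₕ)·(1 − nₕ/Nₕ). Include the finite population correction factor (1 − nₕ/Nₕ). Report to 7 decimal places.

0.0000129

N = 138703; Wₕ = Nₕ/N.
segment A: (89673/138703)²·0.72²/18718·(1 − 18718/89673) = 0.0000091596
segment B: (49030/138703)²·0.61²/9903·(1 − 9903/49030) = 0.0000037468
Sum = 0.0000129064 → 0.0000129.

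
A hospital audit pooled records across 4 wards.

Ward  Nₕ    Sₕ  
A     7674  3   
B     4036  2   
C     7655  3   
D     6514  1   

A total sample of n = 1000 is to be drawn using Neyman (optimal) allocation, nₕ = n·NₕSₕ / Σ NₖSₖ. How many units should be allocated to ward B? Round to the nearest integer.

A: NₕSₕ = 7674·3 = 23022
B: NₕSₕ = 4036·2 = 8072
C: NₕSₕ = 7655·3 = 22965
D: NₕSₕ = 6514·1 = 6514
Σ NₕSₕ = 60573.
n_B = 1000·8072/60573 = 133.261... → 133.

133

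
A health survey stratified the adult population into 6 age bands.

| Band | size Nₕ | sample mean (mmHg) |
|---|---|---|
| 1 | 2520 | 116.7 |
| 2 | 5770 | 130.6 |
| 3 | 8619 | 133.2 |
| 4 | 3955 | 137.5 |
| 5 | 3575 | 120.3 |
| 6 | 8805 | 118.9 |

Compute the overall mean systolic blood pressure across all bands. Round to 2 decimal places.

N = 33244; weights Wₕ = Nₕ/N = (0.0758, 0.1736, 0.2593, 0.1190, 0.1075, 0.2649).
x̄_st = Σ Wₕ·x̄ₕ = 0.0758·116.7 + 0.1736·130.6 + 0.2593·133.2 + 0.1190·137.5 + 0.1075·120.3 + 0.2649·118.9 ≈ 126.8348...
→ 126.83.

126.83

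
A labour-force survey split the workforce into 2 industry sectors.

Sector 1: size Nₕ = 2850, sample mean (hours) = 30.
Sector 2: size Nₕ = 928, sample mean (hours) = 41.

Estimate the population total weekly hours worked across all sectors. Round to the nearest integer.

Population total = Σ Nₕ·x̄ₕ (each stratum's size times its mean).
2850·30 + 928·41 = 85500 + 38048 = 123548.

123548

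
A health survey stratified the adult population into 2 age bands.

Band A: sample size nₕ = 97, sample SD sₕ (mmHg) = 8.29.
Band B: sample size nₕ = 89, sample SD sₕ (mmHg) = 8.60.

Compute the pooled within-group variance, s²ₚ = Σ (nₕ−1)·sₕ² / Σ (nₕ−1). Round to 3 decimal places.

Degrees of freedom: 96 + 88 = 184.
Σ(nₕ−1)sₕ² = 96·68.7241 + 88·73.96 = 13105.9936.
s²ₚ = 13105.9936 / 184 = 71.22823... → 71.228.

71.228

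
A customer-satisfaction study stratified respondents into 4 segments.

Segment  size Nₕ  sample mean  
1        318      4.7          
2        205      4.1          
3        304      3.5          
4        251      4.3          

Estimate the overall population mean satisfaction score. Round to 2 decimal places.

4.15

N = 318 + 205 + 304 + 251 = 1078.
Overall mean = Σ (Nₕ/N)·x̄ₕ — weight by population share, not a simple average.
Σ Nₕx̄ₕ = 318·4.7 + 205·4.1 + 304·3.5 + 251·4.3 = 1494.6 + 840.5 + 1064 + 1079.3 = 4478.4.
Divide by N: 4478.4 / 1078 = 4.1544... → 4.15.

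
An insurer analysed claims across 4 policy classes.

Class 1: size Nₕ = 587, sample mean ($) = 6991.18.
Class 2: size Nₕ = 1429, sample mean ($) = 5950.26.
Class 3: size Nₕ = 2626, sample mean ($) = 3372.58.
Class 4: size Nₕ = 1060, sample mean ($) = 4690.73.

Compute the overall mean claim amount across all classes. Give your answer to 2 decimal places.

N = 587 + 1429 + 2626 + 1060 = 5702.
The stratified mean weights each stratum mean by its population share Nₕ/N.
Σ Nₕx̄ₕ = 587·6991.18 + 1429·5950.26 + 2626·3372.58 + 1060·4690.73 = 4103822.66 + 8502921.54 + 8856395.08 + 4972173.8 = 26435313.08.
Divide by N: 26435313.08 / 5702 = 4636.1475... → 4636.15.

4636.15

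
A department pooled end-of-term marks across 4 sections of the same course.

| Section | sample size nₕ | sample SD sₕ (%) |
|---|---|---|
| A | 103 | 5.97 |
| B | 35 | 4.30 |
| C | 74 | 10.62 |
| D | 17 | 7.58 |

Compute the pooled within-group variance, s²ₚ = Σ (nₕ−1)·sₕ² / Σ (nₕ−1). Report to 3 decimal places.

59.629

Degrees of freedom: 102 + 34 + 73 + 16 = 225.
Σ(nₕ−1)sₕ² = 102·35.6409 + 34·18.49 + 73·112.7844 + 16·57.4564 = 13416.5954.
s²ₚ = 13416.5954 / 225 = 59.62931... → 59.629.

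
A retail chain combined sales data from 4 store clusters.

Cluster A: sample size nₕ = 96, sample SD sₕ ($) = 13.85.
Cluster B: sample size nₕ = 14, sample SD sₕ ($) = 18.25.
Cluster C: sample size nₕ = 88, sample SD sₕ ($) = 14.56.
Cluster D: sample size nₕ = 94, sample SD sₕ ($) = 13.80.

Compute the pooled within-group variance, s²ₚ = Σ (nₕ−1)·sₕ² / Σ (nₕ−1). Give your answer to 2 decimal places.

A: (96−1)·13.85² = 95·191.8225 = 18223.1375
B: (14−1)·18.25² = 13·333.0625 = 4329.8125
C: (88−1)·14.56² = 87·211.9936 = 18443.4432
D: (94−1)·13.80² = 93·190.44 = 17710.92
Numerator = 58707.3132; denominator = Σ(nₕ−1) = 288.
s²ₚ = 58707.3132/288 = 203.8448... → 203.84.

203.84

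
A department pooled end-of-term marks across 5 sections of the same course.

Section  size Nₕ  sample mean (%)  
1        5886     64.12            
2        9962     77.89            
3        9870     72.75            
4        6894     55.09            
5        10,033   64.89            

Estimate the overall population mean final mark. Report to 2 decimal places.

N = 5886 + 9962 + 9870 + 6894 + 10033 = 42645.
Weight each subgroup mean by Nₕ/N and sum.
Σ Nₕx̄ₕ = 5886·64.12 + 9962·77.89 + 9870·72.75 + 6894·55.09 + 10033·64.89 = 377410.32 + 775940.18 + 718042.5 + 379790.46 + 651041.37 = 2902224.83.
Divide by N: 2902224.83 / 42645 = 68.0555... → 68.06.

68.06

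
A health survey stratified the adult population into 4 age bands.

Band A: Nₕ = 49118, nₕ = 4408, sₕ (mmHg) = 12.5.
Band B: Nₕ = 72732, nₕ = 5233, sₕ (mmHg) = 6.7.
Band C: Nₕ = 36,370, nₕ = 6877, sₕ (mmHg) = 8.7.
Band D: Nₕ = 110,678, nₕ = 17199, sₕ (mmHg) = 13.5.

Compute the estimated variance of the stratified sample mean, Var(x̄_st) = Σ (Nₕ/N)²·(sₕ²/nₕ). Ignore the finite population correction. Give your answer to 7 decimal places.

0.0038069

N = 268898; Wₕ = Nₕ/N.
band A: (49118/268898)²·12.5²/4408 = 0.0011827274
band B: (72732/268898)²·6.7²/5233 = 0.0006275882
band C: (36370/268898)²·8.7²/6877 = 0.0002013497
band D: (110678/268898)²·13.5²/17199 = 0.0017951957
Sum = 0.0038068610 → 0.0038069.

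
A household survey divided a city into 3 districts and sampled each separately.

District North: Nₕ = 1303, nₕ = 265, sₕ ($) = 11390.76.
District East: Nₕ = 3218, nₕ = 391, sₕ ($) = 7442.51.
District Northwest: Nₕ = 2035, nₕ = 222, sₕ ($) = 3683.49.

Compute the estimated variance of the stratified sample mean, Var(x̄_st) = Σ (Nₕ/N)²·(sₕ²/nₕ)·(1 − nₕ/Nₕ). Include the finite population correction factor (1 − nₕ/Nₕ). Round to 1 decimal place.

50637.9

N = 6556. Term for each stratum: Wₕ²sₕ²/nₕ·(1−nₕ/Nₕ).
Var(x̄_st) = 15407.1889 + 29984.4478 + 5246.2664 = 50637.9032 → 50637.9.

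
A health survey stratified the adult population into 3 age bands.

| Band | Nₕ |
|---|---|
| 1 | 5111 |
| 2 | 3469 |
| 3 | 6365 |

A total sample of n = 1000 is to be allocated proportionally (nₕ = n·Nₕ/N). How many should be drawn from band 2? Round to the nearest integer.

232

N = 5111 + 3469 + 6365 = 14945.
n_2 = 1000·3469/14945 = 232.118... → 232.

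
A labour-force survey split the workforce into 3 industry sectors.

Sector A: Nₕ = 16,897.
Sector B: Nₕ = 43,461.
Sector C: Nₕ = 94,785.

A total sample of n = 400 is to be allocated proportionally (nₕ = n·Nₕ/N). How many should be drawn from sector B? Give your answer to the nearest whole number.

Share of sector B = 43461/155143 = 0.28014.
Allocate 400 × 0.28014 = 112.054... → 112.

112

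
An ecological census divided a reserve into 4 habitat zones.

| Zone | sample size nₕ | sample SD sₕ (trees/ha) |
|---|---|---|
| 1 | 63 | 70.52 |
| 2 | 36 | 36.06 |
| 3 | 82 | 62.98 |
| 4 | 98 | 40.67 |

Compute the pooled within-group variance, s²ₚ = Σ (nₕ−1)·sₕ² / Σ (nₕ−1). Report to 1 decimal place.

3038.4

Degrees of freedom: 62 + 35 + 81 + 97 = 275.
Σ(nₕ−1)sₕ² = 62·4973.0704 + 35·1300.3236 + 81·3966.4804 + 97·1654.0489 = 835569.3465.
s²ₚ = 835569.3465 / 275 = 3038.434... → 3038.4.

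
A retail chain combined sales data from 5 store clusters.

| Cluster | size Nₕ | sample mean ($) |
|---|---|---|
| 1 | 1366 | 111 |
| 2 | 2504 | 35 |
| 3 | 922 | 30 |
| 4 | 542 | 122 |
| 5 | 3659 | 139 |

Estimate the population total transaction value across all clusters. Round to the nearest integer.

1: 1366·111 = 151626
2: 2504·35 = 87640
3: 922·30 = 27660
4: 542·122 = 66124
5: 3659·139 = 508601
τ̂ = Σ Nₕx̄ₕ = 841651.

841651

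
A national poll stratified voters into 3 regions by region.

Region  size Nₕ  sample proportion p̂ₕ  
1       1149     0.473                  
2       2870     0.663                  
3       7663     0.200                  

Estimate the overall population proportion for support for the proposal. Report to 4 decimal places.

Wₕ = Nₕ/N with N = 11682: 0.0984, 0.2457, 0.6560.
p̂_st = 0.0984·0.473 + 0.2457·0.663 + 0.6560·0.200 ≈ 0.340600... → 0.3406.

0.3406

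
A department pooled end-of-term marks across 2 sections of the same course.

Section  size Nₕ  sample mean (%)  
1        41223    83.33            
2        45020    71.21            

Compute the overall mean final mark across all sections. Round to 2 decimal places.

N = 41223 + 45020 = 86243.
Overall mean = Σ (Nₕ/N)·x̄ₕ — weight by population share, not a simple average.
Σ Nₕx̄ₕ = 41223·83.33 + 45020·71.21 = 3435112.59 + 3205874.2 = 6640986.79.
Divide by N: 6640986.79 / 86243 = 77.0032... → 77.00.

77.00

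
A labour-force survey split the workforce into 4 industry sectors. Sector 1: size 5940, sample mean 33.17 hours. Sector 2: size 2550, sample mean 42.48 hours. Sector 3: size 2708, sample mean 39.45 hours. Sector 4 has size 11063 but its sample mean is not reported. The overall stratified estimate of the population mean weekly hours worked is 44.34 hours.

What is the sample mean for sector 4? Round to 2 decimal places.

Σ Nₕx̄ₕ = N·μ, so 11063·x̄_4 = 22261·44.34 − (5940·33.17 + 2550·42.48 + 2708·39.45).
= 987052.74 − 412184.4 = 574868.34.
x̄_4 = 574868.34 / 11063 = 51.9632... → 51.96.

51.96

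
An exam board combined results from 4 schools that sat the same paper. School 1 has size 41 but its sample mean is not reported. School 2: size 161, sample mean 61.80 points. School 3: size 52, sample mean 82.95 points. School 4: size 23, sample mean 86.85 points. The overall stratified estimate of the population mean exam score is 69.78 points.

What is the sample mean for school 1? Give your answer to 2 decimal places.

74.84

Σ Nₕx̄ₕ = N·μ, so 41·x̄_1 = 277·69.78 − (161·61.80 + 52·82.95 + 23·86.85).
= 19329.06 − 16260.75 = 3068.31.
x̄_1 = 3068.31 / 41 = 74.8368... → 74.84.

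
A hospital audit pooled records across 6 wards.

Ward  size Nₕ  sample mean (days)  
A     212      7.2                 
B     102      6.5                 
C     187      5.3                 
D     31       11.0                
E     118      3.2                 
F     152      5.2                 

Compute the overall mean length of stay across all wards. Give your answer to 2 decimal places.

5.85

N = 802; weights Wₕ = Nₕ/N = (0.2643, 0.1272, 0.2332, 0.0387, 0.1471, 0.1895).
x̄_st = Σ Wₕ·x̄ₕ = 0.2643·7.2 + 0.1272·6.5 + 0.2332·5.3 + 0.0387·11.0 + 0.1471·3.2 + 0.1895·5.2 ≈ 5.8473...
→ 5.85.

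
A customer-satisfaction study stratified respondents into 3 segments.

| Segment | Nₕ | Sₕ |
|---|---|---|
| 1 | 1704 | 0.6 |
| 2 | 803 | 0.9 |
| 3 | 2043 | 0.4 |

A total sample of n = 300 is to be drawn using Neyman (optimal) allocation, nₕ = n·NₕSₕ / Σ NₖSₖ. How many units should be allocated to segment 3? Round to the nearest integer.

96

Σ NₕSₕ = 1704·0.6 + 803·0.9 + 2043·0.4 = 2562.3.
Share for 3: 817.2/2562.3 = 0.31893.
n_3 = 300 × 0.31893 = 95.680... → 96.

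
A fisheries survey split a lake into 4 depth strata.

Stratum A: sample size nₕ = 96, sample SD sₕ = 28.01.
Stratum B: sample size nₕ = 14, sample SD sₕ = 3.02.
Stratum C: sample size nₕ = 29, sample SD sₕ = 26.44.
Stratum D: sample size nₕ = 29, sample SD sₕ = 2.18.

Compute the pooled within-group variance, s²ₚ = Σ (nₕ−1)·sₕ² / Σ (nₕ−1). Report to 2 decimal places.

A: (96−1)·28.01² = 95·784.5601 = 74533.2095
B: (14−1)·3.02² = 13·9.1204 = 118.5652
C: (29−1)·26.44² = 28·699.0736 = 19574.0608
D: (29−1)·2.18² = 28·4.7524 = 133.0672
Numerator = 94358.9027; denominator = Σ(nₕ−1) = 164.
s²ₚ = 94358.9027/164 = 575.3592... → 575.36.

575.36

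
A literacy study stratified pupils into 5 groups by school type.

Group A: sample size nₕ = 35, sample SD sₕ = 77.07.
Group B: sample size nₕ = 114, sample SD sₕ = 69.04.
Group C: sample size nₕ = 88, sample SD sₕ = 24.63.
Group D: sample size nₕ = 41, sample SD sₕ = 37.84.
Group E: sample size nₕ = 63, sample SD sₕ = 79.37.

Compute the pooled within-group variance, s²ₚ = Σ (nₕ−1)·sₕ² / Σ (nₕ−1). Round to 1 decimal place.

3694.0

Degrees of freedom: 34 + 113 + 87 + 40 + 62 = 336.
Σ(nₕ−1)sₕ² = 34·5939.7849 + 113·4766.5216 + 87·606.6369 + 40·1431.8656 + 62·6299.5969 = 1241196.6695.
s²ₚ = 1241196.6695 / 336 = 3694.038... → 3694.0.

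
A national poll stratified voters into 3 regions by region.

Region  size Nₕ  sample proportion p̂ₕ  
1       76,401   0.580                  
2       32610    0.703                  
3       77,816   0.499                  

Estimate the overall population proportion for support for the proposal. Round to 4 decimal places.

Wₕ = Nₕ/N with N = 186827: 0.4089, 0.1745, 0.4165.
p̂_st = 0.4089·0.580 + 0.1745·0.703 + 0.4165·0.499 ≈ 0.567732... → 0.5677.

0.5677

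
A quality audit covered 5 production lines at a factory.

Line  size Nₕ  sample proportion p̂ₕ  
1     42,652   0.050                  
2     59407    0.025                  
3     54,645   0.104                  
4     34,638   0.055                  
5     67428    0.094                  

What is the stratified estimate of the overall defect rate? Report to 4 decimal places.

0.0678

Wₕ = Nₕ/N with N = 258770: 0.1648, 0.2296, 0.2112, 0.1339, 0.2606.
p̂_st = 0.1648·0.050 + 0.2296·0.025 + 0.2112·0.104 + 0.1339·0.055 + 0.2606·0.094 ≈ 0.067798... → 0.0678.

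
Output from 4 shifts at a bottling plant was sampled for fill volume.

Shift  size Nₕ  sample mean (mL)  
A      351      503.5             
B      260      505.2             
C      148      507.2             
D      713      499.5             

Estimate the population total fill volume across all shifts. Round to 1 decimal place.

739289.6

A: 351·503.5 = 176728.5
B: 260·505.2 = 131352
C: 148·507.2 = 75065.6
D: 713·499.5 = 356143.5
τ̂ = Σ Nₕx̄ₕ = 739289.6.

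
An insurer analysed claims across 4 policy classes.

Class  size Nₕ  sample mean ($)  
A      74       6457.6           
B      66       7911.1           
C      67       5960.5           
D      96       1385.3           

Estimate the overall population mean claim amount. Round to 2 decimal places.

5057.22

x̄_st = (Σ Nₕx̄ₕ) / (Σ Nₕ) = (74·6457.6 + 66·7911.1 + 67·5960.5 + 96·1385.3) / 303
= 1532337.3 / 303 = 5057.2188... → 5057.22.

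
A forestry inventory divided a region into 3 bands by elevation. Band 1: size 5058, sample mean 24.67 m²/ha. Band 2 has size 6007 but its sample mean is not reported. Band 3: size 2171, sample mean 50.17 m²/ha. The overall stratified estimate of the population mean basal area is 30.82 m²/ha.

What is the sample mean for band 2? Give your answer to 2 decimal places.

29.01

N = 5058 + 6007 + 2171 = 13236.
Overall total = μ·N = 30.82·13236 = 407933.52.
Subtract the known strata: 5058·24.67 + 2171·50.17 = 233699.93.
Remaining total for band 2: 407933.52 − 233699.93 = 174233.59.
Divide by its size: 174233.59 / 6007 = 29.0051... → 29.01.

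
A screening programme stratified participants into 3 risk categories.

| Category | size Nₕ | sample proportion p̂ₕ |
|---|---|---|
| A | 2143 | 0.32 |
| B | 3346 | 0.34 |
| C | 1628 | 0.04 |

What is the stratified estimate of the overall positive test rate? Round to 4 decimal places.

0.2654

Wₕ = Nₕ/N with N = 7117: 0.3011, 0.4701, 0.2287.
p̂_st = 0.3011·0.32 + 0.4701·0.34 + 0.2287·0.04 ≈ 0.265353... → 0.2654.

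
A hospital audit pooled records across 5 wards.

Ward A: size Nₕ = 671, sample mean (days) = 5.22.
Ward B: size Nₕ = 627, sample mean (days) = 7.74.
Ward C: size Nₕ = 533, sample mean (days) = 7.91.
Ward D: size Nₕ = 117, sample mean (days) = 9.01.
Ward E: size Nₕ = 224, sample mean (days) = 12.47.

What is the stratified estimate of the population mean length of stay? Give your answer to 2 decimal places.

x̄_st = (Σ Nₕx̄ₕ) / (Σ Nₕ) = (671·5.22 + 627·7.74 + 533·7.91 + 117·9.01 + 224·12.47) / 2172
= 16419.08 / 2172 = 7.5594... → 7.56.

7.56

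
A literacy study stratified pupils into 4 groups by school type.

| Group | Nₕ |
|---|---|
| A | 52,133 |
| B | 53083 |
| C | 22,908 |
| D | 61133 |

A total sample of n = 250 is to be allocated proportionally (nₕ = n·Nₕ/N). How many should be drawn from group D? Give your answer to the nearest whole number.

81

Share of group D = 61133/189257 = 0.32302.
Allocate 250 × 0.32302 = 80.754... → 81.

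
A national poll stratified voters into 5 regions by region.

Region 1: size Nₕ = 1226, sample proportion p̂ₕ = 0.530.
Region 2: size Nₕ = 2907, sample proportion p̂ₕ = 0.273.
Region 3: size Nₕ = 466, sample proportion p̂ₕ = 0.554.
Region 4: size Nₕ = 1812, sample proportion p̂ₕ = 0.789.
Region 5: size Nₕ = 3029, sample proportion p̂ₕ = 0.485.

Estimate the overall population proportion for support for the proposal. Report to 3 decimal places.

Wₕ = Nₕ/N with N = 9440: 0.1299, 0.3079, 0.0494, 0.1919, 0.3209.
p̂_st = 0.1299·0.530 + 0.3079·0.273 + 0.0494·0.554 + 0.1919·0.789 + 0.3209·0.485 ≈ 0.48732... → 0.487.

0.487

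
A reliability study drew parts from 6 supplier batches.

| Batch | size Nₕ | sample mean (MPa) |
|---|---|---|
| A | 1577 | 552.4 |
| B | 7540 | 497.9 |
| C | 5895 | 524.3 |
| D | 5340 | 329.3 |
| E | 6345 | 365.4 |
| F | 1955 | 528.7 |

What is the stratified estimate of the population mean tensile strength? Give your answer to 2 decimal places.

447.67

x̄_st = (Σ Nₕx̄ₕ) / (Σ Nₕ) = (1577·552.4 + 7540·497.9 + 5895·524.3 + 5340·329.3 + 6345·365.4 + 1955·528.7) / 28652
= 12826582.8 / 28652 = 447.6680... → 447.67.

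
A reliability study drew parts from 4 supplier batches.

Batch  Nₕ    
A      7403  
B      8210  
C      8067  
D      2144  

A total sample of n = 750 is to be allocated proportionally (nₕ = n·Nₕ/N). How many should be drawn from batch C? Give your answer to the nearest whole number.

Share of batch C = 8067/25824 = 0.31238.
Allocate 750 × 0.31238 = 234.288... → 234.

234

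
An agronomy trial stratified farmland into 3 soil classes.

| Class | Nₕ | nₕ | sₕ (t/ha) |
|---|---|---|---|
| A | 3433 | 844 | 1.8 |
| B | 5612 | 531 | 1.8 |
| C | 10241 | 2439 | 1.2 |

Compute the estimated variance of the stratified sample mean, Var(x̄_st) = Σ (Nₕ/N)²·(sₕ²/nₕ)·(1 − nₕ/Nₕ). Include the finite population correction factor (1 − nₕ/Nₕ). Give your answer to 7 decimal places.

0.0006863

N = 19286; Wₕ = Nₕ/N.
class A: (3433/19286)²·1.8²/844·(1 − 844/3433) = 0.0000917327
class B: (5612/19286)²·1.8²/531·(1 − 531/5612) = 0.0004677707
class C: (10241/19286)²·1.2²/2439·(1 − 2439/10241) = 0.0001268279
Sum = 0.0006863313 → 0.0006863.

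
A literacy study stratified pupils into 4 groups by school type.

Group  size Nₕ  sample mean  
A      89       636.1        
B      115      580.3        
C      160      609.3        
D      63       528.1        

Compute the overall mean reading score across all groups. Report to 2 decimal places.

595.10

N = 427; weights Wₕ = Nₕ/N = (0.2084, 0.2693, 0.3747, 0.1475).
x̄_st = Σ Wₕ·x̄ₕ = 0.2084·636.1 + 0.2693·580.3 + 0.3747·609.3 + 0.1475·528.1 ≈ 595.0953...
→ 595.10.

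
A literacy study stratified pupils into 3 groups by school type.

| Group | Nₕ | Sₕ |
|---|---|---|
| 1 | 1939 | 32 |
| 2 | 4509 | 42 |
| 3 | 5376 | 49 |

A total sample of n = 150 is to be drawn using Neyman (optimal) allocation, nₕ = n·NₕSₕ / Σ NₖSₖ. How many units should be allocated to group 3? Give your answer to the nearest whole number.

Σ NₕSₕ = 1939·32 + 4509·42 + 5376·49 = 514850.
Share for 3: 263424/514850 = 0.51165.
n_3 = 150 × 0.51165 = 76.748... → 77.

77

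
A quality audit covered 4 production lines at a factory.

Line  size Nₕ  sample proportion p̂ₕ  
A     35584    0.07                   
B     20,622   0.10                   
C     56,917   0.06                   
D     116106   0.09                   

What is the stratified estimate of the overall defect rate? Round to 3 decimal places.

N = 35584 + 20622 + 56917 + 116106 = 229229.
Overall proportion = Σ (Nₕ/N)·p̂ₕ.
Σ Nₕp̂ₕ = 2490.88 + 2062.2 + 3415.02 + 10449.54 = 18417.64.
18417.64 / 229229 = 0.08035... → 0.080.

0.080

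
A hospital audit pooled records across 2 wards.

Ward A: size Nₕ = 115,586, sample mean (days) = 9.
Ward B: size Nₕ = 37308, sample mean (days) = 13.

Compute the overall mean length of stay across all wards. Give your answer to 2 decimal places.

N = 152894; weights Wₕ = Nₕ/N = (0.7560, 0.2440).
x̄_st = Σ Wₕ·x̄ₕ = 0.7560·9 + 0.2440·13 ≈ 9.9760...
→ 9.98.

9.98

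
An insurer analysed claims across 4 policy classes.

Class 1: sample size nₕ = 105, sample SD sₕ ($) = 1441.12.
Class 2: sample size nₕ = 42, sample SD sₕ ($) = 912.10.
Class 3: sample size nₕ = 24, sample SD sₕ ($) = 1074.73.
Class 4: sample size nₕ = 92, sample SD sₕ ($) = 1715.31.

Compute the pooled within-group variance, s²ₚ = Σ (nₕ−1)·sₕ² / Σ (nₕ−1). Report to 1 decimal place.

2101981.6

Degrees of freedom: 104 + 41 + 23 + 91 = 259.
Σ(nₕ−1)sₕ² = 104·2076826.8544 + 41·831926.41 + 23·1155044.5729 + 91·2942288.3961 = 544413244.8894.
s²ₚ = 544413244.8894 / 259 = 2101981.640... → 2101981.6.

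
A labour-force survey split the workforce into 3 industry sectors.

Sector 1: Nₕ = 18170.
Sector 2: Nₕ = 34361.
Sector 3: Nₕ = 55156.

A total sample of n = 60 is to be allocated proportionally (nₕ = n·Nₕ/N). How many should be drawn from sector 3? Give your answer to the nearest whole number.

N = 18170 + 34361 + 55156 = 107687.
n_3 = 60·55156/107687 = 30.731... → 31.

31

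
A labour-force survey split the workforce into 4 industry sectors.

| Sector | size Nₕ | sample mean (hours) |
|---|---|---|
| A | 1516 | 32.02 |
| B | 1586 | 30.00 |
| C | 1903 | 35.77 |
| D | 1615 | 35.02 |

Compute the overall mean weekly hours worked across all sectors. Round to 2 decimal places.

x̄_st = (Σ Nₕx̄ₕ) / (Σ Nₕ) = (1516·32.02 + 1586·30.00 + 1903·35.77 + 1615·35.02) / 6620
= 220749.93 / 6620 = 33.3459... → 33.35.

33.35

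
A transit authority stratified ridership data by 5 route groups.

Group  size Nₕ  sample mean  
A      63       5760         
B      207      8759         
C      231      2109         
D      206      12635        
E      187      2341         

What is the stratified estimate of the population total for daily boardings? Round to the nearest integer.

Estimate total by summing Nₕ·x̄ₕ over strata.
63·5760 + 207·8759 + 231·2109 + 206·12635 + 187·2341 = 362880 + 1813113 + 487179 + 2602810 + 437767 = 5703749.

5703749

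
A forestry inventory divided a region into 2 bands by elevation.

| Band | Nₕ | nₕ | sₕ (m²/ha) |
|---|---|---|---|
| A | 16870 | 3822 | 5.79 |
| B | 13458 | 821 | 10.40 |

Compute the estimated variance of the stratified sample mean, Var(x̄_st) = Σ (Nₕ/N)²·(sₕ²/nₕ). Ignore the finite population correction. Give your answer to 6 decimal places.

0.028656

N = 30328; Wₕ = Nₕ/N.
band A: (16870/30328)²·5.79²/3822 = 0.002713995
band B: (13458/30328)²·10.40²/821 = 0.025941616
Sum = 0.028655611 → 0.028656.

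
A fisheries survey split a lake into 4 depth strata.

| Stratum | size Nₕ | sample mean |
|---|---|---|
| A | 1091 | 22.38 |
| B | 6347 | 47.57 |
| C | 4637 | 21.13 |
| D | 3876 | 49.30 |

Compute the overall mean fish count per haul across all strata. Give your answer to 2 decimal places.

x̄_st = (Σ Nₕx̄ₕ) / (Σ Nₕ) = (1091·22.38 + 6347·47.57 + 4637·21.13 + 3876·49.30) / 15951
= 615409.98 / 15951 = 38.5813... → 38.58.

38.58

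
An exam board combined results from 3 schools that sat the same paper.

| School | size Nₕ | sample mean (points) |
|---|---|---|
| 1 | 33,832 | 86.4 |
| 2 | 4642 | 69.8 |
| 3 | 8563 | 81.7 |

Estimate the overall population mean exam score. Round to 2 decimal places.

83.91

N = 47037; weights Wₕ = Nₕ/N = (0.7193, 0.0987, 0.1820).
x̄_st = Σ Wₕ·x̄ₕ = 0.7193·86.4 + 0.0987·69.8 + 0.1820·81.7 ≈ 83.9061...
→ 83.91.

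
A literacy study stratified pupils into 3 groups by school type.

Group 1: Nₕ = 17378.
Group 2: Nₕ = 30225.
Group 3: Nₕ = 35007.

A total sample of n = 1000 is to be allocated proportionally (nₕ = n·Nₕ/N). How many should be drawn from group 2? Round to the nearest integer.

N = 17378 + 30225 + 35007 = 82610.
n_2 = 1000·30225/82610 = 365.876... → 366.

366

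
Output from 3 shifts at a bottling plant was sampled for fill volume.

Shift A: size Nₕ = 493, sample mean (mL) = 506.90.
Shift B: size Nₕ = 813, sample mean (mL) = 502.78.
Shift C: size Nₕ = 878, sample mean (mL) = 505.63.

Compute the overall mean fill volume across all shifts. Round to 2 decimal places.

N = 493 + 813 + 878 = 2184.
The stratified mean weights each stratum mean by its population share Nₕ/N.
Σ Nₕx̄ₕ = 493·506.90 + 813·502.78 + 878·505.63 = 249901.7 + 408760.14 + 443943.14 = 1102604.98.
Divide by N: 1102604.98 / 2184 = 504.8558... → 504.86.

504.86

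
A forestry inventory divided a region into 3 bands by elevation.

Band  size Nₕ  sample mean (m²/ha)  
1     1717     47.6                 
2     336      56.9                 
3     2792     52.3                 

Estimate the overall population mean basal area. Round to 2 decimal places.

N = 1717 + 336 + 2792 = 4845.
Weight each subgroup mean by Nₕ/N and sum.
Σ Nₕx̄ₕ = 1717·47.6 + 336·56.9 + 2792·52.3 = 81729.2 + 19118.4 + 146021.6 = 246869.2.
Divide by N: 246869.2 / 4845 = 50.9534... → 50.95.

50.95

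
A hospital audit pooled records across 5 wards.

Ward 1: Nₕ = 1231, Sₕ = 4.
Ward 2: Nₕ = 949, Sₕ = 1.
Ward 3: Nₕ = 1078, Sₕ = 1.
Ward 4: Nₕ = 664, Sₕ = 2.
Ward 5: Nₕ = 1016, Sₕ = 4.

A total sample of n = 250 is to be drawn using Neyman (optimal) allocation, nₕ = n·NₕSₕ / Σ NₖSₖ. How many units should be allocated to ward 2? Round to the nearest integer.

19

1: NₕSₕ = 1231·4 = 4924
2: NₕSₕ = 949·1 = 949
3: NₕSₕ = 1078·1 = 1078
4: NₕSₕ = 664·2 = 1328
5: NₕSₕ = 1016·4 = 4064
Σ NₕSₕ = 12343.
n_2 = 250·949/12343 = 19.221... → 19.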